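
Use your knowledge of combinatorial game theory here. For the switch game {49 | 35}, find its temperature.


The game is {49 | 35}, a switch {a | b} with numbers a > b.
Cooling {a | b} by t gives {a - t | b + t}, which stops being hot when a - t = b + t, i.e. at t = (a - b)/2. So the temperature of a switch is (a - b)/2.
Temperature = (Left option - Right option) / 2
= (49 - (35)) / 2
= 14 / 2
= 7

7


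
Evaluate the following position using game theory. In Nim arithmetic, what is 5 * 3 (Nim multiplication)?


Nim multiplication is bilinear over XOR: (u XOR v) * w = (u*w) XOR (v*w).
So we split each operand into its bit components and XOR the pairwise Nim products.
5 = 1 + 4 (as XOR of powers of 2).
3 = 1 + 2 (as XOR of powers of 2).
Using the standard Nim-product table on single bits:
  2*2 = 3,   2*4 = 8,   2*8 = 12,
  4*4 = 6,   4*8 = 11,  8*8 = 13,
and  1*x = x (identity), k*l = l*k (commutative).
Pairwise Nim products:
  1 * 1 = 1
  1 * 2 = 2
  4 * 1 = 4
  4 * 2 = 8
XOR them: 1 XOR 2 XOR 4 XOR 8 = 15.
Result: 5 * 3 = 15 (in Nim).

15


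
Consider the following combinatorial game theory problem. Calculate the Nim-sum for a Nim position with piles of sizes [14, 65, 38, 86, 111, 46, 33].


We need the XOR (exclusive or) of all pile sizes.
After XOR-ing pile 1 (size 14): 0 XOR 14 = 14
After XOR-ing pile 2 (size 65): 14 XOR 65 = 79
After XOR-ing pile 3 (size 38): 79 XOR 38 = 105
After XOR-ing pile 4 (size 86): 105 XOR 86 = 63
After XOR-ing pile 5 (size 111): 63 XOR 111 = 80
After XOR-ing pile 6 (size 46): 80 XOR 46 = 126
After XOR-ing pile 7 (size 33): 126 XOR 33 = 95
The Nim-value of this position is 95.

95


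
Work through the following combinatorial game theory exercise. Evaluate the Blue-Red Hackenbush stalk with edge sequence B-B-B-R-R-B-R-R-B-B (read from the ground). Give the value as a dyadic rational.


Edges (from ground): B-B-B-R-R-B-R-R-B-B
By Berlekamp's sign-expansion rule, a Blue-Red Hackenbush stalk has the value of the surreal number whose sign sequence is the edge sequence with B -> + and R -> -.
Sign sequence: +++--+--++
Trace the sign expansion in the surreal number tree, starting from 0:
Edge 1: B (sign +) -> bounds (0, +inf), value = 1
Edge 2: B (sign +) -> bounds (1, +inf), value = 2
Edge 3: B (sign +) -> bounds (2, +inf), value = 3
Edge 4: R (sign -) -> bounds (2, 3), value = 5/2
Edge 5: R (sign -) -> bounds (2, 5/2), value = 9/4
Edge 6: B (sign +) -> bounds (9/4, 5/2), value = 19/8
Edge 7: R (sign -) -> bounds (9/4, 19/8), value = 37/16
Edge 8: R (sign -) -> bounds (9/4, 37/16), value = 73/32
Edge 9: B (sign +) -> bounds (73/32, 37/16), value = 147/64
Edge 10: B (sign +) -> bounds (147/64, 37/16), value = 295/128
Game value = 295/128

295/128


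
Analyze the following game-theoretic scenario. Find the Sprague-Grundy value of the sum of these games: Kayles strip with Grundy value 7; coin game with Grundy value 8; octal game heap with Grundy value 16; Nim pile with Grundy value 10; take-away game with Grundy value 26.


By the Sprague-Grundy theorem, the Grundy value of a sum of games is the XOR of individual Grundy values.
Kayles strip: Grundy value = 7. Running XOR: 0 XOR 7 = 7
coin game: Grundy value = 8. Running XOR: 7 XOR 8 = 15
octal game heap: Grundy value = 16. Running XOR: 15 XOR 16 = 31
Nim pile: Grundy value = 10. Running XOR: 31 XOR 10 = 21
take-away game: Grundy value = 26. Running XOR: 21 XOR 26 = 15
The combined Grundy value is 15.

15


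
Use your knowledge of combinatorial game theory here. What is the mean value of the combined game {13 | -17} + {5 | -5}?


G1 = {13 | -17}, G2 = {5 | -5}
Each is a switch {a | b} with numbers a > b; its mean value is (a + b)/2, and mean value is additive over game sums: m(G1 + G2) = m(G1) + m(G2).
Mean of G1 = (13 + (-17))/2 = -4/2 = -2
Mean of G2 = (5 + (-5))/2 = 0/2 = 0
Mean of G1 + G2 = -2 + 0 = -2

-2


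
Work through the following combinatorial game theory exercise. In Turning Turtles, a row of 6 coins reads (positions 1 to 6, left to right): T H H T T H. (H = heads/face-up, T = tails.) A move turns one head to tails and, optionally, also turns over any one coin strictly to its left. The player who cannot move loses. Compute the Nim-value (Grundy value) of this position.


Coins: T H H T T H
Key fact: a single head at position k behaves exactly like a Nim heap of size k (turning it to T and optionally flipping a coin at j < k corresponds to moving the heap from k to j, or to 0), and heads combine as a disjunctive sum (two heads at the same place would cancel, matching j XOR j = 0). So the Nim-value is the XOR of the 1-indexed positions of the heads.
Face-up positions (1-indexed): [2, 3, 6]
XOR 0 with 2: 0 XOR 2 = 2
XOR 2 with 3: 2 XOR 3 = 1
XOR 1 with 6: 1 XOR 6 = 7
Nim-value = 7

7


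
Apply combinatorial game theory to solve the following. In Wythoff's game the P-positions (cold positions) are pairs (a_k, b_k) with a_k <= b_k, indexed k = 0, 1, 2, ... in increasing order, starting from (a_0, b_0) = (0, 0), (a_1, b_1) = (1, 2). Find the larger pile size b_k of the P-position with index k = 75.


By Wythoff's theorem, a_k = floor(k * phi) and b_k = floor(k * phi^2) = a_k + k, where phi = (1 + sqrt(5))/2 is the golden ratio.
phi = (1 + sqrt(5))/2 = 1.618034
phi^2 = phi + 1 = 2.618034
k = 75
k * phi^2 = 75 * 2.618034 = 196.352549
b_75 = floor(k * phi^2) = 196 (check: a_75 + k = 121 + 75 = 196)

196


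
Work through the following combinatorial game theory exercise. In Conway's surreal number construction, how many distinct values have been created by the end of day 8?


Day 0: {|} = 0 is born. Count = 1.
Day n: the number of surreal numbers born by day n is 2^(n+1) - 1.
By day 0: 2^1 - 1 = 1
By day 1: 2^2 - 1 = 3
By day 2: 2^3 - 1 = 7
By day 3: 2^4 - 1 = 15
By day 4: 2^5 - 1 = 31
By day 5: 2^6 - 1 = 63
By day 6: 2^7 - 1 = 127
By day 7: 2^8 - 1 = 255
By day 8: 2^9 - 1 = 511
By day 8: 511 surreal numbers.

511


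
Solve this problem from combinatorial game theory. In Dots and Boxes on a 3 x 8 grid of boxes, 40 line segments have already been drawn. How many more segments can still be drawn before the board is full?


Grid: 3 x 8 boxes, i.e. 4 rows and 9 columns of dots.
Horizontal edges: (rows + 1) * cols = 4 * 8 = 32
Vertical edges: rows * (cols + 1) = 3 * 9 = 27
Total edges: 32 + 27 = 59
Edges drawn: 40
Remaining: 59 - 40 = 19

19


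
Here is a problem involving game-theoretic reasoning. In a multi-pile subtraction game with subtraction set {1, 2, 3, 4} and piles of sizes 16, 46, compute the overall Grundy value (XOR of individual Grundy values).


Subtraction set: {1, 2, 3, 4}
For this subtraction set, G(n) = n mod 5 (period = max + 1 = 5).
Pile 1 (size 16): G(16) = 16 mod 5 = 1
Pile 2 (size 46): G(46) = 46 mod 5 = 1
Total Grundy value = XOR of all: 1 XOR 1 = 0

0


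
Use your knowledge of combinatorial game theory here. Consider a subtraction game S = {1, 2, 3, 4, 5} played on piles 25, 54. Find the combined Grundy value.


Subtraction set: {1, 2, 3, 4, 5}
For this subtraction set, G(n) = n mod 6 (period = max + 1 = 6).
Pile 1 (size 25): G(25) = 25 mod 6 = 1
Pile 2 (size 54): G(54) = 54 mod 6 = 0
Total Grundy value = XOR of all: 1 XOR 0 = 1

1


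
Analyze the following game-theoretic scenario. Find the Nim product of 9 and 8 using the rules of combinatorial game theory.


Nim multiplication is bilinear over XOR: (u XOR v) * w = (u*w) XOR (v*w).
So we split each operand into its bit components and XOR the pairwise Nim products.
9 = 1 + 8 (as XOR of powers of 2).
8 = 8 (as XOR of powers of 2).
Using the standard Nim-product table on single bits:
  2*2 = 3,   2*4 = 8,   2*8 = 12,
  4*4 = 6,   4*8 = 11,  8*8 = 13,
and  1*x = x (identity), k*l = l*k (commutative).
Pairwise Nim products:
  1 * 8 = 8
  8 * 8 = 13
XOR them: 8 XOR 13 = 5.
Result: 9 * 8 = 5 (in Nim).

5


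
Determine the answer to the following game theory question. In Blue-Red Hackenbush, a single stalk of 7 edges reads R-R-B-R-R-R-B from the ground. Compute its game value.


Edges (from ground): R-R-B-R-R-R-B
By Berlekamp's sign-expansion rule, a Blue-Red Hackenbush stalk has the value of the surreal number whose sign sequence is the edge sequence with B -> + and R -> -.
Sign sequence: --+---+
Trace the sign expansion in the surreal number tree, starting from 0:
Edge 1: R (sign -) -> bounds (-inf, 0), value = -1
Edge 2: R (sign -) -> bounds (-inf, -1), value = -2
Edge 3: B (sign +) -> bounds (-2, -1), value = -3/2
Edge 4: R (sign -) -> bounds (-2, -3/2), value = -7/4
Edge 5: R (sign -) -> bounds (-2, -7/4), value = -15/8
Edge 6: R (sign -) -> bounds (-2, -15/8), value = -31/16
Edge 7: B (sign +) -> bounds (-31/16, -15/8), value = -61/32
Game value = -61/32

-61/32


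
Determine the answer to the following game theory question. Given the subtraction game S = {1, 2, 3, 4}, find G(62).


The subtraction set is S = {1, 2, 3, 4}.
G(k) = mex{ G(k - s) : s in S, s <= k }. We compute iteratively: G(0) = 0.
G(1) = mex({0}) = 1
G(2) = mex({0, 1}) = 2
G(3) = mex({0, 1, 2}) = 3
G(4) = mex({0, 1, 2, 3}) = 4
G(5) = mex({1, 2, 3, 4}) = 0
G(6) = mex({0, 2, 3, 4}) = 1
G(7) = mex({0, 1, 3, 4}) = 2
G(8) = mex({0, 1, 2, 4}) = 3
Observe that G(5)..G(8) = 0, 1, 2, 3 repeats G(0)..G(3) = 0, 1, 2, 3.
For k >= max(S) = 4, G(k) is determined by the previous 4 values G(k-4)..G(k-1); a window of 4 consecutive values has recurred shifted by 5, so by induction G(k + 5) = G(k) for all k >= 0: the sequence is periodic from the start with period 5.
One period: G(0..4) = 0, 1, 2, 3, 4.
62 mod 5 = 2, so G(62) = G(2) = 2.

2


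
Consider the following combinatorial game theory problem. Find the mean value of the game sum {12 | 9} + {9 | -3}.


G1 = {12 | 9}, G2 = {9 | -3}
Each is a switch {a | b} with numbers a > b; its mean value is (a + b)/2, and mean value is additive over game sums: m(G1 + G2) = m(G1) + m(G2).
Mean of G1 = (12 + (9))/2 = 21/2 = 21/2
Mean of G2 = (9 + (-3))/2 = 6/2 = 3
Mean of G1 + G2 = 21/2 + 3 = 27/2

27/2


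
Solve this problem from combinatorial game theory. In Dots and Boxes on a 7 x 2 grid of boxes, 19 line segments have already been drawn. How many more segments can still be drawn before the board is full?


Grid: 7 x 2 boxes, i.e. 8 rows and 3 columns of dots.
Horizontal edges: (rows + 1) * cols = 8 * 2 = 16
Vertical edges: rows * (cols + 1) = 7 * 3 = 21
Total edges: 16 + 21 = 37
Edges drawn: 19
Remaining: 37 - 19 = 18

18


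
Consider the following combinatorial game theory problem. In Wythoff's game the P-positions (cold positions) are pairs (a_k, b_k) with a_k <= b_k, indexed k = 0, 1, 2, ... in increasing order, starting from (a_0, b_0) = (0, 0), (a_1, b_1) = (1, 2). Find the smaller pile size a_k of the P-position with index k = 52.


By Wythoff's theorem, a_k = floor(k * phi) and b_k = floor(k * phi^2) = a_k + k, where phi = (1 + sqrt(5))/2 is the golden ratio.
phi = (1 + sqrt(5))/2 = 1.618034
k = 52
k * phi = 52 * 1.618034 = 84.137767
a_52 = floor(k * phi) = 84

84


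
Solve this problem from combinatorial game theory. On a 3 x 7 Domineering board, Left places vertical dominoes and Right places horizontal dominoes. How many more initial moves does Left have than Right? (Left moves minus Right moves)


Board is 3 x 7 (rows x cols).
Left (vertical) placements: (rows-1) * cols = 2 * 7 = 14
Right (horizontal) placements: rows * (cols-1) = 3 * 6 = 18
Advantage = Left - Right = 14 - 18 = -4

-4


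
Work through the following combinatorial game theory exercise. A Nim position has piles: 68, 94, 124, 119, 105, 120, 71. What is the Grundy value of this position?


We need the XOR (exclusive or) of all pile sizes.
After XOR-ing pile 1 (size 68): 0 XOR 68 = 68
After XOR-ing pile 2 (size 94): 68 XOR 94 = 26
After XOR-ing pile 3 (size 124): 26 XOR 124 = 102
After XOR-ing pile 4 (size 119): 102 XOR 119 = 17
After XOR-ing pile 5 (size 105): 17 XOR 105 = 120
After XOR-ing pile 6 (size 120): 120 XOR 120 = 0
After XOR-ing pile 7 (size 71): 0 XOR 71 = 71
The Nim-value of this position is 71.

71


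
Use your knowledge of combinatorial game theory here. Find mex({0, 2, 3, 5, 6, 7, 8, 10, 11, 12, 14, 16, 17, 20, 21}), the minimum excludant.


Set = {0, 2, 3, 5, 6, 7, 8, 10, 11, 12, 14, 16, 17, 20, 21}
0 is in the set.
1 is NOT in the set. This is the mex.
mex = 1

1


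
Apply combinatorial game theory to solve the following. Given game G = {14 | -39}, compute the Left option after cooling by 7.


Original game: {14 | -39} (a switch {a | b} with a > b).
Cooling by t (for t below the temperature (a - b)/2 = 53/2) taxes each move by t: {a | b} cooled by t is {a - t | b + t}.
Cooling amount: t = 7
Cooled Left option: 14 - 7 = 7
Cooled Right option: -39 + 7 = -32
Cooled game: {7 | -32}
Left option = 7

7


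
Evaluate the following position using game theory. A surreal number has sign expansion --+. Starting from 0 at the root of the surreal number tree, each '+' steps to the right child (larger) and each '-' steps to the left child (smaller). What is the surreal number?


Sign expansion: --+
Rule: track bounds (lo, hi), initially (-inf, +inf). On '+', the current value becomes lo and we move to the simplest number in (value, hi): value + 1 if hi = +inf, otherwise the midpoint (value + hi)/2. On '-', the current value becomes hi and we move to value - 1 if lo = -inf, otherwise the midpoint (lo + value)/2.
Start at 0.
Step 1: sign = -, move left. Bounds: (-inf, 0). Value = -1
Step 2: sign = -, move left. Bounds: (-inf, -1). Value = -2
Step 3: sign = +, move right. Bounds: (-2, -1). Value = -3/2
The surreal number with sign expansion --+ is -3/2.

-3/2


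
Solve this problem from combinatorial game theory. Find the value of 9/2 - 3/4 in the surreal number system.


x = 9/2, y = 3/4
Converting to common denominator: 4
x = 18/4, y = 3/4
x - y = 9/2 - 3/4 = 15/4

15/4


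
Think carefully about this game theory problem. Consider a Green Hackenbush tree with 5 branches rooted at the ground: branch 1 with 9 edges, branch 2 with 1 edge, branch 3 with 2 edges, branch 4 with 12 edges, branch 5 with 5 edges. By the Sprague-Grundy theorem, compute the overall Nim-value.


The tree has 5 branches from the ground vertex.
In Green Hackenbush, the Nim-value of a simple path of length k is k.
Branch 1: length 9, Nim-value = 9
Branch 2: length 1, Nim-value = 1
Branch 3: length 2, Nim-value = 2
Branch 4: length 12, Nim-value = 12
Branch 5: length 5, Nim-value = 5
Total Nim-value = XOR of all branch values:
0 XOR 9 = 9
9 XOR 1 = 8
8 XOR 2 = 10
10 XOR 12 = 6
6 XOR 5 = 3
Nim-value of the tree = 3

3


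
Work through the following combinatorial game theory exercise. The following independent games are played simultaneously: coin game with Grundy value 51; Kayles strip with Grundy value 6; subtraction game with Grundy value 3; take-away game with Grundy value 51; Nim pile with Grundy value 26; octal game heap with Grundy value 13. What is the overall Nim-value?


By the Sprague-Grundy theorem, the Grundy value of a sum of games is the XOR of individual Grundy values.
coin game: Grundy value = 51. Running XOR: 0 XOR 51 = 51
Kayles strip: Grundy value = 6. Running XOR: 51 XOR 6 = 53
subtraction game: Grundy value = 3. Running XOR: 53 XOR 3 = 54
take-away game: Grundy value = 51. Running XOR: 54 XOR 51 = 5
Nim pile: Grundy value = 26. Running XOR: 5 XOR 26 = 31
octal game heap: Grundy value = 13. Running XOR: 31 XOR 13 = 18
The combined Grundy value is 18.

18


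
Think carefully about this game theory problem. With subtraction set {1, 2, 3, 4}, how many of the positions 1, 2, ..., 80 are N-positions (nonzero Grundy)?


Subtraction set S = {1, 2, 3, 4}, so G(n) = n mod 5.
G(n) = 0 when n is a multiple of 5.
Multiples of 5 in [1, 80]: 16
N-positions (nonzero Grundy) = 80 - 16 = 64

64


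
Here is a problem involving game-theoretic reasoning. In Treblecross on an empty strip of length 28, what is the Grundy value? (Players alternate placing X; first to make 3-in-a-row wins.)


Treblecross: place X on empty cells; 3-in-a-row wins.
Playing within two cells of an existing X lets the opponent win at once, so sensible play treats the cells i-2..i+2 around each X as dead. The player left with no safe cell loses, so this is a normal-play take-away game on strips of safe cells.
Placing X at cell i (0-indexed) of a strip of k safe cells leaves independent strips of sizes max(0, i-2) and max(0, k-i-3). Hence G(k) = mex{ G(max(0,i-2)) XOR G(max(0,k-i-3)) : 0 <= i < k }, with G(0) = 0.
G(1): splits (0,0):0^0=0 -> mex({0}) = 1
G(2): splits (0,0):0^0=0 -> mex({0}) = 1
G(3): splits (0,0):0^0=0 -> mex({0}) = 1
G(4): splits (0,1):0^1=1 (0,0):0^0=0 -> mex({0, 1}) = 2
G(5): splits (0,2):0^1=1 (0,1):0^1=1 (0,0):0^0=0 -> mex({0, 1}) = 2
G(6) = mex({1}) = 0
G(7) = mex({0, 1, 2}) = 3
G(8) = mex({0, 1, 2}) = 3
G(9) = mex({0, 2}) = 1
G(10) = mex({0, 2, 3}) = 1
G(11) = mex({0, 3}) = 1
G(12) = mex({1, 3}) = 0
G(13) = mex({0, 1, 2, 3}) = 4
G(14) = mex({0, 1, 2}) = 3
G(15) = mex({0, 1, 2}) = 3
G(16) = mex({0, 1, 2, 4}) = 3
G(17) = mex({0, 1, 3, 4}) = 2
G(18) = mex({0, 1, 3, 4}) = 2
G(19) = mex({0, 1, 3, 5}) = 2
G(20) = mex({0, 1, 2, 3, 5}) = 4
G(21) = mex({0, 1, 2, 3, 5}) = 4
G(22) = mex({1, 2, 6}) = 0
G(23) = mex({0, 1, 2, 3, 4, 6}) = 5
G(24) = mex({0, 1, 2, 3, 4}) = 5
G(25) = mex({0, 1, 3, 4, 7}) = 2
G(26) = mex({0, 1, 3, 4, 5, 7}) = 2
G(27) = mex({0, 1, 3, 5}) = 2
G(28) = mex({0, 1, 2, 5}) = 3
Therefore G(28) = 3.

3


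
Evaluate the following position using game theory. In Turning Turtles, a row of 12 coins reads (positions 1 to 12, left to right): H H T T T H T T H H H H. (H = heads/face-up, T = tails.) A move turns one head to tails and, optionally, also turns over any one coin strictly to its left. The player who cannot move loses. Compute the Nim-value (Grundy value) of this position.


Coins: H H T T T H T T H H H H
Key fact: a single head at position k behaves exactly like a Nim heap of size k (turning it to T and optionally flipping a coin at j < k corresponds to moving the heap from k to j, or to 0), and heads combine as a disjunctive sum (two heads at the same place would cancel, matching j XOR j = 0). So the Nim-value is the XOR of the 1-indexed positions of the heads.
Face-up positions (1-indexed): [1, 2, 6, 9, 10, 11, 12]
XOR 0 with 1: 0 XOR 1 = 1
XOR 1 with 2: 1 XOR 2 = 3
XOR 3 with 6: 3 XOR 6 = 5
XOR 5 with 9: 5 XOR 9 = 12
XOR 12 with 10: 12 XOR 10 = 6
XOR 6 with 11: 6 XOR 11 = 13
XOR 13 with 12: 13 XOR 12 = 1
Nim-value = 1

1


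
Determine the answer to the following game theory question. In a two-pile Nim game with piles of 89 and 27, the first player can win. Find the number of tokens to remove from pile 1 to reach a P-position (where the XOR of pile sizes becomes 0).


Piles: 89 and 27
Current XOR: 89 XOR 27 = 66 (non-zero, so this is an N-position).
To make the XOR zero, we need to find a move that balances the piles.
For pile 1 (size 89): target = 89 XOR 66 = 27
We reduce pile 1 from 89 to 27.
Tokens removed: 89 - 27 = 62
Verification: 27 XOR 27 = 0

62


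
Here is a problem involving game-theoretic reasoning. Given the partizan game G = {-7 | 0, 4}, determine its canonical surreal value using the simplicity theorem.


Left options: {-7}, max = -7
Right options: {0, 4}, min = 0
All options are numbers and max(Left) < min(Right), so by the simplicity theorem the value is the simplest (earliest-born) number strictly between -7 and 0.
Integers -6 through -1 all lie strictly between -7 and 0.
Among integers, the simplest (lowest birthday = smallest |n|; 0 is born on day 0, +-n on day n) is -1.
No non-integer in the interval can be simpler: if x is a non-integer in the interval, then floor(x) or ceil(x) also lies in the interval (the interval contains an integer), and both are proper prefixes of x's sign expansion, i.e. born earlier. So the game value is -1.
Game value = -1

-1


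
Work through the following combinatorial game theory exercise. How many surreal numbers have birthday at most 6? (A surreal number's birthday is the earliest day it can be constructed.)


Day 0: {|} = 0 is born. Count = 1.
Day n: the number of surreal numbers born by day n is 2^(n+1) - 1.
By day 0: 2^1 - 1 = 1
By day 1: 2^2 - 1 = 3
By day 2: 2^3 - 1 = 7
By day 3: 2^4 - 1 = 15
By day 4: 2^5 - 1 = 31
By day 5: 2^6 - 1 = 63
By day 6: 2^7 - 1 = 127
By day 6: 127 surreal numbers.

127


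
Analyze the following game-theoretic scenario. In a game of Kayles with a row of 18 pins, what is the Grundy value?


Kayles: a move removes 1 or 2 adjacent pins from a contiguous row.
Removing pins from a row of k leaves two independent rows (a, b) with a + b = k - 1 (one pin) or a + b = k - 2 (two pins); an end removal gives a = 0.
By Sprague-Grundy, G(k) = mex{ G(a) XOR G(b) } over all these splits. G(0) = 0.
G(1): splits (0,0):0^0=0 -> mex({0}) = 1
G(2): splits (0,1):0^1=1 (0,0):0^0=0 -> mex({0, 1}) = 2
G(3): splits (0,2):0^2=2 (1,1):1^1=0 (0,1):0^1=1 -> mex({0, 1, 2}) = 3
G(4): splits (0,3):0^3=3 (1,2):1^2=3 (0,2):0^2=2 (1,1):1^1=0 -> mex({0, 2, 3}) = 1
G(5): splits (0,4):0^1=1 (1,3):1^3=2 (2,2):2^2=0 (0,3):0^3=3 (1,2):1^2=3 -> mex({0, 1, 2, 3}) = 4
G(6) = mex({0, 1, 2, 4}) = 3
G(7) = mex({0, 1, 3, 4, 5}) = 2
G(8) = mex({0, 2, 3, 5, 6}) = 1
G(9) = mex({0, 1, 2, 3, 6, 7}) = 4
G(10) = mex({0, 1, 3, 4, 5, 7}) = 2
G(11) = mex({0, 1, 2, 3, 4, 5}) = 6
G(12) = mex({0, 1, 2, 3, 5, 6, 7}) = 4
G(13) = mex({0, 2, 3, 4, 6, 7}) = 1
G(14) = mex({0, 1, 4, 5, 6, 7}) = 2
G(15) = mex({0, 1, 2, 3, 4, 5, 6}) = 7
G(16) = mex({0, 2, 3, 5, 6, 7}) = 1
G(17) = mex({0, 1, 2, 3, 5, 6, 7}) = 4
G(18) = mex({0, 1, 2, 4, 5, 6}) = 3
Therefore G(18) = 3.

3


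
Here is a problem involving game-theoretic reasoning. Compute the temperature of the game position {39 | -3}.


The game is {39 | -3}, a switch {a | b} with numbers a > b.
Cooling {a | b} by t gives {a - t | b + t}, which stops being hot when a - t = b + t, i.e. at t = (a - b)/2. So the temperature of a switch is (a - b)/2.
Temperature = (Left option - Right option) / 2
= (39 - (-3)) / 2
= 42 / 2
= 21

21


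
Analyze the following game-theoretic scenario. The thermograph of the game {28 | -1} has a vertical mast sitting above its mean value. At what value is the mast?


Game = {28 | -1}, a switch {a | b} with numbers a > b.
Its thermograph has left wall a - t and right wall b + t, which meet at t = (a - b)/2, where both equal (a + b)/2. So the mast (mean value) is at (a + b)/2.
Mean = (28 + (-1))/2 = 27/2 = 27/2

27/2


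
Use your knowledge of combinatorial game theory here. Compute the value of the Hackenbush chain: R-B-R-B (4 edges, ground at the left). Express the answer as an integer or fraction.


Edges (from ground): R-B-R-B
By Berlekamp's sign-expansion rule, a Blue-Red Hackenbush stalk has the value of the surreal number whose sign sequence is the edge sequence with B -> + and R -> -.
Sign sequence: -+-+
Trace the sign expansion in the surreal number tree, starting from 0:
Edge 1: R (sign -) -> bounds (-inf, 0), value = -1
Edge 2: B (sign +) -> bounds (-1, 0), value = -1/2
Edge 3: R (sign -) -> bounds (-1, -1/2), value = -3/4
Edge 4: B (sign +) -> bounds (-3/4, -1/2), value = -5/8
Game value = -5/8

-5/8


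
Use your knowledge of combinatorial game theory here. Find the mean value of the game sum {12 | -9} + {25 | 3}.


G1 = {12 | -9}, G2 = {25 | 3}
Each is a switch {a | b} with numbers a > b; its mean value is (a + b)/2, and mean value is additive over game sums: m(G1 + G2) = m(G1) + m(G2).
Mean of G1 = (12 + (-9))/2 = 3/2 = 3/2
Mean of G2 = (25 + (3))/2 = 28/2 = 14
Mean of G1 + G2 = 3/2 + 14 = 31/2

31/2


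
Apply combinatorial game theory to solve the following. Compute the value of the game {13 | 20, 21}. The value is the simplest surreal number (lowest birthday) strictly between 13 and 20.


Left options: {13}, max = 13
Right options: {20, 21}, min = 20
All options are numbers and max(Left) < min(Right), so by the simplicity theorem the value is the simplest (earliest-born) number strictly between 13 and 20.
Integers 14 through 19 all lie strictly between 13 and 20.
Among integers, the simplest (lowest birthday = smallest |n|; 0 is born on day 0, +-n on day n) is 14.
No non-integer in the interval can be simpler: if x is a non-integer in the interval, then floor(x) or ceil(x) also lies in the interval (the interval contains an integer), and both are proper prefixes of x's sign expansion, i.e. born earlier. So the game value is 14.
Game value = 14

14


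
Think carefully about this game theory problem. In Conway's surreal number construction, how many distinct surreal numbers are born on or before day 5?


Day 0: {|} = 0 is born. Count = 1.
Day n: the number of surreal numbers born by day n is 2^(n+1) - 1.
By day 0: 2^1 - 1 = 1
By day 1: 2^2 - 1 = 3
By day 2: 2^3 - 1 = 7
By day 3: 2^4 - 1 = 15
By day 4: 2^5 - 1 = 31
By day 5: 2^6 - 1 = 63
By day 5: 63 surreal numbers.

63


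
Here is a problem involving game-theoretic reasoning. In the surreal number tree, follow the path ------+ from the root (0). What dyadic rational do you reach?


Sign expansion: ------+
Rule: track bounds (lo, hi), initially (-inf, +inf). On '+', the current value becomes lo and we move to the simplest number in (value, hi): value + 1 if hi = +inf, otherwise the midpoint (value + hi)/2. On '-', the current value becomes hi and we move to value - 1 if lo = -inf, otherwise the midpoint (lo + value)/2.
Start at 0.
Step 1: sign = -, move left. Bounds: (-inf, 0). Value = -1
Step 2: sign = -, move left. Bounds: (-inf, -1). Value = -2
Step 3: sign = -, move left. Bounds: (-inf, -2). Value = -3
Step 4: sign = -, move left. Bounds: (-inf, -3). Value = -4
Step 5: sign = -, move left. Bounds: (-inf, -4). Value = -5
Step 6: sign = -, move left. Bounds: (-inf, -5). Value = -6
Step 7: sign = +, move right. Bounds: (-6, -5). Value = -11/2
The surreal number with sign expansion ------+ is -11/2.

-11/2


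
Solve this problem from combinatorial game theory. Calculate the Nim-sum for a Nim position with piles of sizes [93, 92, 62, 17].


We need the XOR (exclusive or) of all pile sizes.
After XOR-ing pile 1 (size 93): 0 XOR 93 = 93
After XOR-ing pile 2 (size 92): 93 XOR 92 = 1
After XOR-ing pile 3 (size 62): 1 XOR 62 = 63
After XOR-ing pile 4 (size 17): 63 XOR 17 = 46
The Nim-value of this position is 46.

46


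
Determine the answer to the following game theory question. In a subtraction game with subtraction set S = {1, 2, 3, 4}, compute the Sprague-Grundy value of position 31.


The subtraction set is S = {1, 2, 3, 4}.
G(k) = mex{ G(k - s) : s in S, s <= k }. We compute iteratively: G(0) = 0.
G(1) = mex({0}) = 1
G(2) = mex({0, 1}) = 2
G(3) = mex({0, 1, 2}) = 3
G(4) = mex({0, 1, 2, 3}) = 4
G(5) = mex({1, 2, 3, 4}) = 0
G(6) = mex({0, 2, 3, 4}) = 1
G(7) = mex({0, 1, 3, 4}) = 2
G(8) = mex({0, 1, 2, 4}) = 3
Observe that G(5)..G(8) = 0, 1, 2, 3 repeats G(0)..G(3) = 0, 1, 2, 3.
For k >= max(S) = 4, G(k) is determined by the previous 4 values G(k-4)..G(k-1); a window of 4 consecutive values has recurred shifted by 5, so by induction G(k + 5) = G(k) for all k >= 0: the sequence is periodic from the start with period 5.
One period: G(0..4) = 0, 1, 2, 3, 4.
31 mod 5 = 1, so G(31) = G(1) = 1.

1


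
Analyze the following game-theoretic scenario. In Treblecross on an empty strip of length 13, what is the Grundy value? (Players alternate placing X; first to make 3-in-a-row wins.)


Treblecross: place X on empty cells; 3-in-a-row wins.
Playing within two cells of an existing X lets the opponent win at once, so sensible play treats the cells i-2..i+2 around each X as dead. The player left with no safe cell loses, so this is a normal-play take-away game on strips of safe cells.
Placing X at cell i (0-indexed) of a strip of k safe cells leaves independent strips of sizes max(0, i-2) and max(0, k-i-3). Hence G(k) = mex{ G(max(0,i-2)) XOR G(max(0,k-i-3)) : 0 <= i < k }, with G(0) = 0.
G(1): splits (0,0):0^0=0 -> mex({0}) = 1
G(2): splits (0,0):0^0=0 -> mex({0}) = 1
G(3): splits (0,0):0^0=0 -> mex({0}) = 1
G(4): splits (0,1):0^1=1 (0,0):0^0=0 -> mex({0, 1}) = 2
G(5): splits (0,2):0^1=1 (0,1):0^1=1 (0,0):0^0=0 -> mex({0, 1}) = 2
G(6) = mex({1}) = 0
G(7) = mex({0, 1, 2}) = 3
G(8) = mex({0, 1, 2}) = 3
G(9) = mex({0, 2}) = 1
G(10) = mex({0, 2, 3}) = 1
G(11) = mex({0, 3}) = 1
G(12) = mex({1, 3}) = 0
G(13) = mex({0, 1, 2, 3}) = 4
Therefore G(13) = 4.

4


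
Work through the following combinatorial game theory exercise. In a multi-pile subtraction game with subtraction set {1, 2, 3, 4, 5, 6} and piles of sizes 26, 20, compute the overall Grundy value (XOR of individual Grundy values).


Subtraction set: {1, 2, 3, 4, 5, 6}
For this subtraction set, G(n) = n mod 7 (period = max + 1 = 7).
Pile 1 (size 26): G(26) = 26 mod 7 = 5
Pile 2 (size 20): G(20) = 20 mod 7 = 6
Total Grundy value = XOR of all: 5 XOR 6 = 3

3


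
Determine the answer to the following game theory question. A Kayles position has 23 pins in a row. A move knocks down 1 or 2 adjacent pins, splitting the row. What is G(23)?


Kayles: a move removes 1 or 2 adjacent pins from a contiguous row.
Removing pins from a row of k leaves two independent rows (a, b) with a + b = k - 1 (one pin) or a + b = k - 2 (two pins); an end removal gives a = 0.
By Sprague-Grundy, G(k) = mex{ G(a) XOR G(b) } over all these splits. G(0) = 0.
G(1): splits (0,0):0^0=0 -> mex({0}) = 1
G(2): splits (0,1):0^1=1 (0,0):0^0=0 -> mex({0, 1}) = 2
G(3): splits (0,2):0^2=2 (1,1):1^1=0 (0,1):0^1=1 -> mex({0, 1, 2}) = 3
G(4): splits (0,3):0^3=3 (1,2):1^2=3 (0,2):0^2=2 (1,1):1^1=0 -> mex({0, 2, 3}) = 1
G(5): splits (0,4):0^1=1 (1,3):1^3=2 (2,2):2^2=0 (0,3):0^3=3 (1,2):1^2=3 -> mex({0, 1, 2, 3}) = 4
G(6) = mex({0, 1, 2, 4}) = 3
G(7) = mex({0, 1, 3, 4, 5}) = 2
G(8) = mex({0, 2, 3, 5, 6}) = 1
G(9) = mex({0, 1, 2, 3, 6, 7}) = 4
G(10) = mex({0, 1, 3, 4, 5, 7}) = 2
G(11) = mex({0, 1, 2, 3, 4, 5}) = 6
G(12) = mex({0, 1, 2, 3, 5, 6, 7}) = 4
G(13) = mex({0, 2, 3, 4, 6, 7}) = 1
G(14) = mex({0, 1, 4, 5, 6, 7}) = 2
G(15) = mex({0, 1, 2, 3, 4, 5, 6}) = 7
G(16) = mex({0, 2, 3, 5, 6, 7}) = 1
G(17) = mex({0, 1, 2, 3, 5, 6, 7}) = 4
G(18) = mex({0, 1, 2, 4, 5, 6}) = 3
G(19) = mex({0, 1, 3, 4, 5, 7}) = 2
G(20) = mex({0, 2, 3, 4, 5, 6, 7}) = 1
G(21) = mex({0, 1, 2, 3, 5, 6, 7}) = 4
G(22) = mex({0, 1, 2, 3, 4, 5, 7}) = 6
G(23) = mex({0, 1, 2, 3, 4, 5, 6}) = 7
Therefore G(23) = 7.

7


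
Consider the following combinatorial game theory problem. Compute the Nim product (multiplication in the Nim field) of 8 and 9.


Nim multiplication is bilinear over XOR: (u XOR v) * w = (u*w) XOR (v*w).
So we split each operand into its bit components and XOR the pairwise Nim products.
8 = 8 (as XOR of powers of 2).
9 = 1 + 8 (as XOR of powers of 2).
Using the standard Nim-product table on single bits:
  2*2 = 3,   2*4 = 8,   2*8 = 12,
  4*4 = 6,   4*8 = 11,  8*8 = 13,
and  1*x = x (identity), k*l = l*k (commutative).
Pairwise Nim products:
  8 * 1 = 8
  8 * 8 = 13
XOR them: 8 XOR 13 = 5.
Result: 8 * 9 = 5 (in Nim).

5


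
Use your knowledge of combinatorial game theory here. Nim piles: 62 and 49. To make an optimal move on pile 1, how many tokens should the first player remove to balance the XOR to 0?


Piles: 62 and 49
Current XOR: 62 XOR 49 = 15 (non-zero, so this is an N-position).
To make the XOR zero, we need to find a move that balances the piles.
For pile 1 (size 62): target = 62 XOR 15 = 49
We reduce pile 1 from 62 to 49.
Tokens removed: 62 - 49 = 13
Verification: 49 XOR 49 = 0

13


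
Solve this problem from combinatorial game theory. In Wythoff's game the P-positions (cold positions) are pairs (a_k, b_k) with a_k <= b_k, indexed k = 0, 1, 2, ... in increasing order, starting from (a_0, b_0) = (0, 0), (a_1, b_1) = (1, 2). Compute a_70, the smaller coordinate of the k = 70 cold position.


By Wythoff's theorem, a_k = floor(k * phi) and b_k = floor(k * phi^2) = a_k + k, where phi = (1 + sqrt(5))/2 is the golden ratio.
phi = (1 + sqrt(5))/2 = 1.618034
k = 70
k * phi = 70 * 1.618034 = 113.262379
a_70 = floor(k * phi) = 113

113


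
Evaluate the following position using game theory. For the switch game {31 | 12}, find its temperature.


The game is {31 | 12}, a switch {a | b} with numbers a > b.
Cooling {a | b} by t gives {a - t | b + t}, which stops being hot when a - t = b + t, i.e. at t = (a - b)/2. So the temperature of a switch is (a - b)/2.
Temperature = (Left option - Right option) / 2
= (31 - (12)) / 2
= 19 / 2
= 19/2

19/2


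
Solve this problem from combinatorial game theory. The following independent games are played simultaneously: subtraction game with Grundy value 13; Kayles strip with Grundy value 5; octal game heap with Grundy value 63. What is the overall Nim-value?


By the Sprague-Grundy theorem, the Grundy value of a sum of games is the XOR of individual Grundy values.
subtraction game: Grundy value = 13. Running XOR: 0 XOR 13 = 13
Kayles strip: Grundy value = 5. Running XOR: 13 XOR 5 = 8
octal game heap: Grundy value = 63. Running XOR: 8 XOR 63 = 55
The combined Grundy value is 55.

55


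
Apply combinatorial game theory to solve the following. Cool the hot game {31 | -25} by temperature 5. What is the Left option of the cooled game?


Original game: {31 | -25} (a switch {a | b} with a > b).
Cooling by t (for t below the temperature (a - b)/2 = 28) taxes each move by t: {a | b} cooled by t is {a - t | b + t}.
Cooling amount: t = 5
Cooled Left option: 31 - 5 = 26
Cooled Right option: -25 + 5 = -20
Cooled game: {26 | -20}
Left option = 26

26


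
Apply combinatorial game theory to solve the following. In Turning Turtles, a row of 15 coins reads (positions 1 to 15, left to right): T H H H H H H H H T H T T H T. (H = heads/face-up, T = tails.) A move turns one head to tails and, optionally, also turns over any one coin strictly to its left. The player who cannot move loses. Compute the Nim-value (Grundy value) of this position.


Coins: T H H H H H H H H T H T T H T
Key fact: a single head at position k behaves exactly like a Nim heap of size k (turning it to T and optionally flipping a coin at j < k corresponds to moving the heap from k to j, or to 0), and heads combine as a disjunctive sum (two heads at the same place would cancel, matching j XOR j = 0). So the Nim-value is the XOR of the 1-indexed positions of the heads.
Face-up positions (1-indexed): [2, 3, 4, 5, 6, 7, 8, 9, 11, 14]
XOR 0 with 2: 0 XOR 2 = 2
XOR 2 with 3: 2 XOR 3 = 1
XOR 1 with 4: 1 XOR 4 = 5
XOR 5 with 5: 5 XOR 5 = 0
XOR 0 with 6: 0 XOR 6 = 6
XOR 6 with 7: 6 XOR 7 = 1
XOR 1 with 8: 1 XOR 8 = 9
XOR 9 with 9: 9 XOR 9 = 0
XOR 0 with 11: 0 XOR 11 = 11
XOR 11 with 14: 11 XOR 14 = 5
Nim-value = 5

5


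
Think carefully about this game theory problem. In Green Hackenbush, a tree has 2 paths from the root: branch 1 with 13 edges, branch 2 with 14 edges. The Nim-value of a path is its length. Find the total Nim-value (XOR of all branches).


The tree has 2 branches from the ground vertex.
In Green Hackenbush, the Nim-value of a simple path of length k is k.
Branch 1: length 13, Nim-value = 13
Branch 2: length 14, Nim-value = 14
Total Nim-value = XOR of all branch values:
0 XOR 13 = 13
13 XOR 14 = 3
Nim-value of the tree = 3

3


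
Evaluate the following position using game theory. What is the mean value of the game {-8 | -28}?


Game = {-8 | -28}, a switch {a | b} with numbers a > b.
Its thermograph has left wall a - t and right wall b + t, which meet at t = (a - b)/2, where both equal (a + b)/2. So the mast (mean value) is at (a + b)/2.
Mean = (-8 + (-28))/2 = -36/2 = -18

-18


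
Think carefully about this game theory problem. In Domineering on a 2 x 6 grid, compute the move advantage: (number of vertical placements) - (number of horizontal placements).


Board is 2 x 6 (rows x cols).
Left (vertical) placements: (rows-1) * cols = 1 * 6 = 6
Right (horizontal) placements: rows * (cols-1) = 2 * 5 = 10
Advantage = Left - Right = 6 - 10 = -4

-4


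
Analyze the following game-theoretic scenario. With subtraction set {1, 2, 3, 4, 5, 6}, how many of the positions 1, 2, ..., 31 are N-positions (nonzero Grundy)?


Subtraction set S = {1, 2, 3, 4, 5, 6}, so G(n) = n mod 7.
G(n) = 0 when n is a multiple of 7.
Multiples of 7 in [1, 31]: 4
N-positions (nonzero Grundy) = 31 - 4 = 27

27


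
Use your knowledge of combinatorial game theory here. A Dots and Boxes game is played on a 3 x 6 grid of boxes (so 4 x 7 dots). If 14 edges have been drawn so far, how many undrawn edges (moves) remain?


Grid: 3 x 6 boxes, i.e. 4 rows and 7 columns of dots.
Horizontal edges: (rows + 1) * cols = 4 * 6 = 24
Vertical edges: rows * (cols + 1) = 3 * 7 = 21
Total edges: 24 + 21 = 45
Edges drawn: 14
Remaining: 45 - 14 = 31

31


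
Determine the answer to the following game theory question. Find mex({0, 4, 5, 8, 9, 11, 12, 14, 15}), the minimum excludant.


Set = {0, 4, 5, 8, 9, 11, 12, 14, 15}
0 is in the set.
1 is NOT in the set. This is the mex.
mex = 1

1


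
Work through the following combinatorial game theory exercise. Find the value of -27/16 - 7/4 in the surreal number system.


x = -27/16, y = 7/4
Converting to common denominator: 16
x = -27/16, y = 28/16
x - y = -27/16 - 7/4 = -55/16

-55/16


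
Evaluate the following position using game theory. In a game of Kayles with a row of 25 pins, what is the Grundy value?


Kayles: a move removes 1 or 2 adjacent pins from a contiguous row.
Removing pins from a row of k leaves two independent rows (a, b) with a + b = k - 1 (one pin) or a + b = k - 2 (two pins); an end removal gives a = 0.
By Sprague-Grundy, G(k) = mex{ G(a) XOR G(b) } over all these splits. G(0) = 0.
G(1): splits (0,0):0^0=0 -> mex({0}) = 1
G(2): splits (0,1):0^1=1 (0,0):0^0=0 -> mex({0, 1}) = 2
G(3): splits (0,2):0^2=2 (1,1):1^1=0 (0,1):0^1=1 -> mex({0, 1, 2}) = 3
G(4): splits (0,3):0^3=3 (1,2):1^2=3 (0,2):0^2=2 (1,1):1^1=0 -> mex({0, 2, 3}) = 1
G(5): splits (0,4):0^1=1 (1,3):1^3=2 (2,2):2^2=0 (0,3):0^3=3 (1,2):1^2=3 -> mex({0, 1, 2, 3}) = 4
G(6) = mex({0, 1, 2, 4}) = 3
G(7) = mex({0, 1, 3, 4, 5}) = 2
G(8) = mex({0, 2, 3, 5, 6}) = 1
G(9) = mex({0, 1, 2, 3, 6, 7}) = 4
G(10) = mex({0, 1, 3, 4, 5, 7}) = 2
G(11) = mex({0, 1, 2, 3, 4, 5}) = 6
G(12) = mex({0, 1, 2, 3, 5, 6, 7}) = 4
G(13) = mex({0, 2, 3, 4, 6, 7}) = 1
G(14) = mex({0, 1, 4, 5, 6, 7}) = 2
G(15) = mex({0, 1, 2, 3, 4, 5, 6}) = 7
G(16) = mex({0, 2, 3, 5, 6, 7}) = 1
G(17) = mex({0, 1, 2, 3, 5, 6, 7}) = 4
G(18) = mex({0, 1, 2, 4, 5, 6}) = 3
G(19) = mex({0, 1, 3, 4, 5, 7}) = 2
G(20) = mex({0, 2, 3, 4, 5, 6, 7}) = 1
G(21) = mex({0, 1, 2, 3, 5, 6, 7}) = 4
G(22) = mex({0, 1, 2, 3, 4, 5, 7}) = 6
G(23) = mex({0, 1, 2, 3, 4, 5, 6}) = 7
G(24) = mex({0, 1, 2, 3, 5, 6, 7}) = 4
G(25) = mex({0, 2, 3, 4, 6, 7}) = 1
Therefore G(25) = 1.

1


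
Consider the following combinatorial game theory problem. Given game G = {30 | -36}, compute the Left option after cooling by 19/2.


Original game: {30 | -36} (a switch {a | b} with a > b).
Cooling by t (for t below the temperature (a - b)/2 = 33) taxes each move by t: {a | b} cooled by t is {a - t | b + t}.
Cooling amount: t = 19/2
Cooled Left option: 30 - 19/2 = 41/2
Cooled Right option: -36 + 19/2 = -53/2
Cooled game: {41/2 | -53/2}
Left option = 41/2

41/2


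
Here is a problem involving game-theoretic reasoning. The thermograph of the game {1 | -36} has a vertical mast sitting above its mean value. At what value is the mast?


Game = {1 | -36}, a switch {a | b} with numbers a > b.
Its thermograph has left wall a - t and right wall b + t, which meet at t = (a - b)/2, where both equal (a + b)/2. So the mast (mean value) is at (a + b)/2.
Mean = (1 + (-36))/2 = -35/2 = -35/2

-35/2


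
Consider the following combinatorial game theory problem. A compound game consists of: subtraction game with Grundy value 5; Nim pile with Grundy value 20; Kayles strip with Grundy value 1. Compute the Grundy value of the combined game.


By the Sprague-Grundy theorem, the Grundy value of a sum of games is the XOR of individual Grundy values.
subtraction game: Grundy value = 5. Running XOR: 0 XOR 5 = 5
Nim pile: Grundy value = 20. Running XOR: 5 XOR 20 = 17
Kayles strip: Grundy value = 1. Running XOR: 17 XOR 1 = 16
The combined Grundy value is 16.

16


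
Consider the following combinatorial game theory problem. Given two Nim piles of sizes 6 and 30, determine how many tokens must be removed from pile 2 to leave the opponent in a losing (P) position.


Piles: 6 and 30
Current XOR: 6 XOR 30 = 24 (non-zero, so this is an N-position).
To make the XOR zero, we need to find a move that balances the piles.
For pile 2 (size 30): target = 30 XOR 24 = 6
We reduce pile 2 from 30 to 6.
Tokens removed: 30 - 6 = 24
Verification: 6 XOR 6 = 0

24
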